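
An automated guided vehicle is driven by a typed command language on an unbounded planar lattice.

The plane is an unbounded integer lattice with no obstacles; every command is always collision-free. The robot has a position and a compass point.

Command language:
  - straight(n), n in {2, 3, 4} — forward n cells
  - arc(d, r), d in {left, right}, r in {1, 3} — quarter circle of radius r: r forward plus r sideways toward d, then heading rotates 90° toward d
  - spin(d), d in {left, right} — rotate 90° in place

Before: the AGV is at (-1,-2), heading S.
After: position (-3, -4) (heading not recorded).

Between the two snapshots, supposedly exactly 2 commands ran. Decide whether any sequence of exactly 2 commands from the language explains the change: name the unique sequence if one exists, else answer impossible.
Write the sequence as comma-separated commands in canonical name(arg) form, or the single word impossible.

key: order matters: swapping arc(right, 1) and arc(left, 1) lands elsewhere
begin: at (-1,-2), heading S
step 1 (arc(right, 1)): at (-2,-3), heading W
step 2 (arc(left, 1)): at (-3,-4), heading S
all 81 alternatives checked — unique.

arc(right, 1), arc(left, 1)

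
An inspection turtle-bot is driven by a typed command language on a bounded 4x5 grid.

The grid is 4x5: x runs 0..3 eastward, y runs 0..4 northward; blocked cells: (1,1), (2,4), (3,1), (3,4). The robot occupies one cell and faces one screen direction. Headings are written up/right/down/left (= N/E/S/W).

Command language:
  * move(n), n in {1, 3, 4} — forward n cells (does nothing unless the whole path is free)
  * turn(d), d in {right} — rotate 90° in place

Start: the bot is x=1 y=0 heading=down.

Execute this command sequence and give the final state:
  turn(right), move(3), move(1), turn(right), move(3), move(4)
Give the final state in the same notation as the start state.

t0: x=1 y=0 heading=down
1. turn(right) → x=1 y=0 heading=left
2. move(3) → x=1 y=0 heading=left
3. move(1) → x=0 y=0 heading=left
4. turn(right) → x=0 y=0 heading=up
5. move(3) → x=0 y=3 heading=up
6. move(4) → x=0 y=3 heading=up

x=0 y=3 heading=up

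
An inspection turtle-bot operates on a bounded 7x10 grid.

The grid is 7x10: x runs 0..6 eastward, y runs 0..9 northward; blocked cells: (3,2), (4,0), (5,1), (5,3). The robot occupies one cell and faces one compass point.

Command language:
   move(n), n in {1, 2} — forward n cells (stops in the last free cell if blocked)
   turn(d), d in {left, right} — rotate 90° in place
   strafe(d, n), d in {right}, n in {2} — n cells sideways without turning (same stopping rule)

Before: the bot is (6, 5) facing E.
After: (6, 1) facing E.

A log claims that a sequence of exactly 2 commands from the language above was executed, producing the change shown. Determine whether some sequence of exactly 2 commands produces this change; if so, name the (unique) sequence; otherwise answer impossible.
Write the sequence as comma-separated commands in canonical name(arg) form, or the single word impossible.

strafe(right, 2), strafe(right, 2)

key: heading stays E — no command in the sequence turns
start: (6, 5) facing E
[1] after strafe(right, 2): (6, 3) facing E
[2] after strafe(right, 2): (6, 1) facing E
no other 2-command option fits: unique.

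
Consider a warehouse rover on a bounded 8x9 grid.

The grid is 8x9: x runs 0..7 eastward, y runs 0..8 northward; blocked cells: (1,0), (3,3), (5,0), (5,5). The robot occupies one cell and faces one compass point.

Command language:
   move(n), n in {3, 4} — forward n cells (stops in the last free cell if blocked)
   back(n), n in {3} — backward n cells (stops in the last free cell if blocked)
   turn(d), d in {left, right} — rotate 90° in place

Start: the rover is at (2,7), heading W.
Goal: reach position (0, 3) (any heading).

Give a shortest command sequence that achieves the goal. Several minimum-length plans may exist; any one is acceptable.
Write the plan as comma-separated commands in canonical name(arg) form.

move(4), turn(left), move(4)

initial: at (2,7), heading W
1. move(4) → at (0,7), heading W
2. turn(left) → at (0,7), heading S
3. move(4) → at (0,3), heading S
shorter routes all fall short; 3 is best.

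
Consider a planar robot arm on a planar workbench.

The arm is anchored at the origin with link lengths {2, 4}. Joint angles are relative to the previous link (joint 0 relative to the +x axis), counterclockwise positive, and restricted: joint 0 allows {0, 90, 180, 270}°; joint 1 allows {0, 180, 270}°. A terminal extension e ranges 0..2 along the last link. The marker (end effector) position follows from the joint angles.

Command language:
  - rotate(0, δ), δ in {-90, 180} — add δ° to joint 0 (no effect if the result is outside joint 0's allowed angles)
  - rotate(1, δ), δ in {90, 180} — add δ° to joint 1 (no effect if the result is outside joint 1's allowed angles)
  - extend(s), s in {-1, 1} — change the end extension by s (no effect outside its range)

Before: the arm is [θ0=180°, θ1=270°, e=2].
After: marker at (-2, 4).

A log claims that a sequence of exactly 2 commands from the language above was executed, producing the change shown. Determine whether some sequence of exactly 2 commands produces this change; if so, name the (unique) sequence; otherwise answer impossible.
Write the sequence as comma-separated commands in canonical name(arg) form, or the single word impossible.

initial: [θ0=180°, θ1=270°, e=2]
1. extend(-1) → [θ0=180°, θ1=270°, e=1]
2. extend(-1) → [θ0=180°, θ1=270°, e=0]
no other 2-command option fits: unique.

extend(-1), extend(-1)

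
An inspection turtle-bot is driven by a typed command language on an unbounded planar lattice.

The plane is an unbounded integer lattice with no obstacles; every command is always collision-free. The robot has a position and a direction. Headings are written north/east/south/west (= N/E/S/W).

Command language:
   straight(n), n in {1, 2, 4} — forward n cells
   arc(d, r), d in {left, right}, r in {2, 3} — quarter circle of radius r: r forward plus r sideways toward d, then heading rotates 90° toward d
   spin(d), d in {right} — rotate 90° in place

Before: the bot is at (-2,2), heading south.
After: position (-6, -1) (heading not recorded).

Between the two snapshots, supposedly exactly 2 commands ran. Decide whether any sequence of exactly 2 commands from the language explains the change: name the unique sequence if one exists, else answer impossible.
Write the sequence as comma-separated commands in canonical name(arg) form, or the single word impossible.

key: order matters: swapping arc(right, 3) and straight(1) lands elsewhere
initial: at (-2,2), heading south
1. arc(right, 3) → at (-5,-1), heading west
2. straight(1) → at (-6,-1), heading west
all 64 alternatives checked — unique.

arc(right, 3), straight(1)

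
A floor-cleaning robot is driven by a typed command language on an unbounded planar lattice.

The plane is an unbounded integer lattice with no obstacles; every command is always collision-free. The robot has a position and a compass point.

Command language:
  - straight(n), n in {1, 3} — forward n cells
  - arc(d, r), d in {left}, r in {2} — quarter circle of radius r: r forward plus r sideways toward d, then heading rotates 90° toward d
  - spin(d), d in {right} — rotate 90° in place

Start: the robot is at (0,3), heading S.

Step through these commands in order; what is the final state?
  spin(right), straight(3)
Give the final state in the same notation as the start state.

from: at (0,3), heading S
1. spin(right) → at (0,3), heading W
2. straight(3) → at (-3,3), heading W

at (-3,3), heading W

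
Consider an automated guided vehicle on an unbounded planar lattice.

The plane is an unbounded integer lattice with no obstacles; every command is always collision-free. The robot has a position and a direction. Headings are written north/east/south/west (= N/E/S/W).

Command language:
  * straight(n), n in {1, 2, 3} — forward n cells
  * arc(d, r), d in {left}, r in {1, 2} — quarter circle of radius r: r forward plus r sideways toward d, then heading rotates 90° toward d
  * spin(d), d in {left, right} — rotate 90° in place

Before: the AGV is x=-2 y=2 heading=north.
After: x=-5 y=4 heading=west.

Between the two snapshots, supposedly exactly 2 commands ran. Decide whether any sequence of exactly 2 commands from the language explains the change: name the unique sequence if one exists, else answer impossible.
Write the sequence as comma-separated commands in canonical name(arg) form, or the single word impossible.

key: order matters: swapping arc(left, 2) and straight(1) lands elsewhere
start: x=-2 y=2 heading=north
t=1 arc(left, 2) ⇒ x=-4 y=4 heading=west
t=2 straight(1) ⇒ x=-5 y=4 heading=west
uniquely the one of 49 2-step routes that fits.

arc(left, 2), straight(1)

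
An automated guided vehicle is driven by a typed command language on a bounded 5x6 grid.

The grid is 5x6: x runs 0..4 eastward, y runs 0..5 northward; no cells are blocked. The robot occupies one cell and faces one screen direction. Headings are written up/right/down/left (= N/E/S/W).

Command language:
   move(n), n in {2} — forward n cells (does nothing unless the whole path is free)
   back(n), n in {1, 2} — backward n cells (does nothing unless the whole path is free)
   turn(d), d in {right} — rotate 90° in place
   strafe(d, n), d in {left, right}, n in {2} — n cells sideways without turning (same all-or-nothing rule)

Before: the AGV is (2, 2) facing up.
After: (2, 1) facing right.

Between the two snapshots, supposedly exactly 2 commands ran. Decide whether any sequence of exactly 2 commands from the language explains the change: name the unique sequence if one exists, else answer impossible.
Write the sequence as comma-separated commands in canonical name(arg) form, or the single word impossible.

key: position moved to (2,1) AND the heading swung to E — translation plus rotation needed
begin: (2, 2) facing up
step 1 (back(1)): (2, 1) facing up
step 2 (turn(right)): (2, 1) facing right
uniquely the one of 36 2-step routes that fits.

back(1), turn(right)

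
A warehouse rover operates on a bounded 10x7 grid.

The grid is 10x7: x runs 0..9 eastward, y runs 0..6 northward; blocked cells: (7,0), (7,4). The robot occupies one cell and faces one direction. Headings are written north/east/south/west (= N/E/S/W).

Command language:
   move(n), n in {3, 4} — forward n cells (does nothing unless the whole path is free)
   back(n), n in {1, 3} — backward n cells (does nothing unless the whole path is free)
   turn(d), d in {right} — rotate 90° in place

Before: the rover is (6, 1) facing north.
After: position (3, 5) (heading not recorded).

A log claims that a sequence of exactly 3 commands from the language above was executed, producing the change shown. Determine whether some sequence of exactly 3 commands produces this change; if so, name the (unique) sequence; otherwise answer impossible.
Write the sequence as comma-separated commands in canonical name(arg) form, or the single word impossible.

move(4), turn(right), back(3)

key: running back(3) before move(4) would end elsewhere — order is forced
initial: (6, 1) facing north
t=1 move(4) ⇒ (6, 5) facing north
t=2 turn(right) ⇒ (6, 5) facing east
t=3 back(3) ⇒ (3, 5) facing east
uniquely the one of 125 3-step routes that fits.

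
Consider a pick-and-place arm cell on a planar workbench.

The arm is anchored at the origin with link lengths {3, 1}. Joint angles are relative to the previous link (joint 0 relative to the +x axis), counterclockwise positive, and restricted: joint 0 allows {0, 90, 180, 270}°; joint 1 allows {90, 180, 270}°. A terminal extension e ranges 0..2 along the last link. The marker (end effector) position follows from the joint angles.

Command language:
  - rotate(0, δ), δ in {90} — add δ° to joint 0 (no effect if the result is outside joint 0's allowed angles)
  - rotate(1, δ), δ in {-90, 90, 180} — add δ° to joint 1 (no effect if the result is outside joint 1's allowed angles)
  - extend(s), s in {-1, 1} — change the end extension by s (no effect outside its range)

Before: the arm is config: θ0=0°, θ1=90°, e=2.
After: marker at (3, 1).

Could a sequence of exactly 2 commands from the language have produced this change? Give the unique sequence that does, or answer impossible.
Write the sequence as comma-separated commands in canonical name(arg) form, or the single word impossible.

begin: config: θ0=0°, θ1=90°, e=2
[1] after extend(-1): config: θ0=0°, θ1=90°, e=1
[2] after extend(-1): config: θ0=0°, θ1=90°, e=0
uniquely the one of 36 2-step routes that fits.

extend(-1), extend(-1)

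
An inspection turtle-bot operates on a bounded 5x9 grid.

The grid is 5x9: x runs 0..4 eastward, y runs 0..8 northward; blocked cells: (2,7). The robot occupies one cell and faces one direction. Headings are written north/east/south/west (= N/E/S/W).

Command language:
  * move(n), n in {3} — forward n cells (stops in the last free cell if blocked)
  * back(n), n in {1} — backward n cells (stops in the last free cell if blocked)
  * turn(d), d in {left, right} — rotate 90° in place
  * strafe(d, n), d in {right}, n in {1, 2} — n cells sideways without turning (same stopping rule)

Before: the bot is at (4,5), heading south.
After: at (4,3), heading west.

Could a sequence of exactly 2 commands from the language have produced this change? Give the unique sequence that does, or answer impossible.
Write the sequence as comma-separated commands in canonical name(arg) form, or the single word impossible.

all 36 sequences checked — none match.

impossible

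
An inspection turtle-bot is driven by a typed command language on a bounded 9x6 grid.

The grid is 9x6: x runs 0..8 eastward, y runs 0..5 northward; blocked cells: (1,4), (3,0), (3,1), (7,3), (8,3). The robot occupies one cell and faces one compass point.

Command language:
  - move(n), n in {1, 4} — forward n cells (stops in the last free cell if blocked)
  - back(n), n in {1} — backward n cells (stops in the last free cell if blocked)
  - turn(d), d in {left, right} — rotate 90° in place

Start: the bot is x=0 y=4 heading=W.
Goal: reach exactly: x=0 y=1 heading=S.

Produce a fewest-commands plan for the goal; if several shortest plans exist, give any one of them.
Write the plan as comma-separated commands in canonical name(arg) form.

turn(left), move(4), back(1)

begin: x=0 y=4 heading=W
[1] after turn(left): x=0 y=4 heading=S
[2] after move(4): x=0 y=0 heading=S
[3] after back(1): x=0 y=1 heading=S
shorter routes all fall short; 3 is best.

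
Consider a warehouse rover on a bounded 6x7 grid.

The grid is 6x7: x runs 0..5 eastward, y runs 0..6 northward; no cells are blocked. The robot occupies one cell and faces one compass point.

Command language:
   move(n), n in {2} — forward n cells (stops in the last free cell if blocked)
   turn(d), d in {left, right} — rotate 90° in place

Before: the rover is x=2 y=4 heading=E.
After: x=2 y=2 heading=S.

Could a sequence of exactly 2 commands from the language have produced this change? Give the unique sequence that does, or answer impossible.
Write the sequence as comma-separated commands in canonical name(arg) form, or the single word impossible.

key: cell and facing (now S) both changed — the 2 commands mix motion and turning
t0: x=2 y=4 heading=E
step 1 (turn(right)): x=2 y=4 heading=S
step 2 (move(2)): x=2 y=2 heading=S
no other 2-command option fits: unique.

turn(right), move(2)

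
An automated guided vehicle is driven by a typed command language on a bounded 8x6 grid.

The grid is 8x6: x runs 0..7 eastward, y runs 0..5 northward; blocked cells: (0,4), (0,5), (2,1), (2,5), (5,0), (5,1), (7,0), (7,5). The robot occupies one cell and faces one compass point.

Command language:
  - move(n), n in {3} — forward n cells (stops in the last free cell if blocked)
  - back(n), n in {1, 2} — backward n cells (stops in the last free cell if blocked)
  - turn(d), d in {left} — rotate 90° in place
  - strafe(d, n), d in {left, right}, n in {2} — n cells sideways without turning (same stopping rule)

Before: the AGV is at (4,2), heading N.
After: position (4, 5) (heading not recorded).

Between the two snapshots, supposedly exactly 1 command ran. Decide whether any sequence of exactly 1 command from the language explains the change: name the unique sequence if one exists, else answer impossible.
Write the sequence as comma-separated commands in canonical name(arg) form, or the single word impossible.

move(3)

start: at (4,2), heading N
t=1 move(3) ⇒ at (4,5), heading N
uniquely the one of 6 1-step routes that fits.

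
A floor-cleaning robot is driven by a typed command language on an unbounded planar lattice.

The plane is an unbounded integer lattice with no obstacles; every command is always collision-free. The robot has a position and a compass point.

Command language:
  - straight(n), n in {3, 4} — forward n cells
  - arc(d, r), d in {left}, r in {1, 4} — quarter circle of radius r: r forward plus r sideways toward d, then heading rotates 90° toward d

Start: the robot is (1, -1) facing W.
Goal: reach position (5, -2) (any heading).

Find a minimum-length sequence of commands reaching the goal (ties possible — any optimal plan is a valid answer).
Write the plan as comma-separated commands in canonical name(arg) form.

begin: (1, -1) facing W
[1] after arc(left, 4): (-3, -5) facing S
[2] after arc(left, 4): (1, -9) facing E
[3] after arc(left, 4): (5, -5) facing N
[4] after straight(3): (5, -2) facing N
no 3-step plan works, so 4 is optimal.

arc(left, 4), arc(left, 4), arc(left, 4), straight(3)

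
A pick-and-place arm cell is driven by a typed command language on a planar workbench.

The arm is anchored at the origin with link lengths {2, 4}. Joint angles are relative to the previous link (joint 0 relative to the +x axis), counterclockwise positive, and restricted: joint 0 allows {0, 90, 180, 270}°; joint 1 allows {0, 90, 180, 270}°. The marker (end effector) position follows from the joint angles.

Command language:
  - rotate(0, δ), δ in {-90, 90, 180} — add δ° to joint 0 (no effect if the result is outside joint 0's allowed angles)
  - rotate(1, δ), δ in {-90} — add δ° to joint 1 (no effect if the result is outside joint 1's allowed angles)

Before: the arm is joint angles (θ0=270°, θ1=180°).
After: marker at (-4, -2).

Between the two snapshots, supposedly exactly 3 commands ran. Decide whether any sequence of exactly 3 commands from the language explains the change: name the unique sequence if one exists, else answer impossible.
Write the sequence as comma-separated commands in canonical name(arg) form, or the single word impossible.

rotate(1, -90), rotate(1, -90), rotate(1, -90)

begin: joint angles (θ0=270°, θ1=180°)
step 1 (rotate(1, -90)): joint angles (θ0=270°, θ1=90°)
step 2 (rotate(1, -90)): joint angles (θ0=270°, θ1=0°)
step 3 (rotate(1, -90)): joint angles (θ0=270°, θ1=270°)
no rival 3-sequence matches.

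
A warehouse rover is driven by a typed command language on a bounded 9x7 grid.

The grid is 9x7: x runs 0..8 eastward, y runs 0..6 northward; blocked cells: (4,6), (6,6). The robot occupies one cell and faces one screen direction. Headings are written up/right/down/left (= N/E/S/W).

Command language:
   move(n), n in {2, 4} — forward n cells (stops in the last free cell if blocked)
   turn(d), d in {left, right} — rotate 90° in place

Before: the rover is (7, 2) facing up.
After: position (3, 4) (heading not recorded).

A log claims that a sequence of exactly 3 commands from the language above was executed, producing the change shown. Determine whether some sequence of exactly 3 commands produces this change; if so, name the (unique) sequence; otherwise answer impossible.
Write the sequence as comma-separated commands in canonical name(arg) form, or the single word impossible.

move(2), turn(left), move(4)

key: order matters: swapping move(2) and move(4) lands elsewhere
begin: (7, 2) facing up
step 1 (move(2)): (7, 4) facing up
step 2 (turn(left)): (7, 4) facing left
step 3 (move(4)): (3, 4) facing left
no other 3-command option fits: unique.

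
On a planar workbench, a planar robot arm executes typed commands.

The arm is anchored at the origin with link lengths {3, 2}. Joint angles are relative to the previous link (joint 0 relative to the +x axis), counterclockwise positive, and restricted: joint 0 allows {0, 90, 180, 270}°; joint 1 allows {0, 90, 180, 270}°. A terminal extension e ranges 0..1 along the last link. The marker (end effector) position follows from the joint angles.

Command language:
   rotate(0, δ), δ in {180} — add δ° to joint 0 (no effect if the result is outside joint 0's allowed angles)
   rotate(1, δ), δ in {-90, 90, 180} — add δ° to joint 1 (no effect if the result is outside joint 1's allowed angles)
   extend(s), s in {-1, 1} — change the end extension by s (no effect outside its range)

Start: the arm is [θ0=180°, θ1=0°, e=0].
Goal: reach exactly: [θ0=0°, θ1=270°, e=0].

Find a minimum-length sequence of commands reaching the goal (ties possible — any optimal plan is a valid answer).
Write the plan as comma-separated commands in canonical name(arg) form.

rotate(1, -90), rotate(0, 180)

from: [θ0=180°, θ1=0°, e=0]
t=1 rotate(1, -90) ⇒ [θ0=180°, θ1=270°, e=0]
t=2 rotate(0, 180) ⇒ [θ0=0°, θ1=270°, e=0]
nothing shorter than 2 reaches the goal.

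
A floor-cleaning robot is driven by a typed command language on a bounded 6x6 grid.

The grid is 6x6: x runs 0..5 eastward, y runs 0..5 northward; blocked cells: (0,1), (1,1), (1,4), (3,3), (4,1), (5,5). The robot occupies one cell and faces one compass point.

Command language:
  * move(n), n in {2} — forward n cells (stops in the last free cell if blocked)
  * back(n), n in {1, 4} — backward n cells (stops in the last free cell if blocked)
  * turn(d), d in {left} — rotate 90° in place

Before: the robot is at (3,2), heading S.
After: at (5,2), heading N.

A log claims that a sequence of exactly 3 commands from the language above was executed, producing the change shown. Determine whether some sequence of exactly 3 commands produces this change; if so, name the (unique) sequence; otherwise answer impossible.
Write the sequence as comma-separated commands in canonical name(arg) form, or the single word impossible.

turn(left), move(2), turn(left)

key: cell and facing (now N) both changed — the 3 commands mix motion and turning
initial: at (3,2), heading S
step 1 (turn(left)): at (3,2), heading E
step 2 (move(2)): at (5,2), heading E
step 3 (turn(left)): at (5,2), heading N
uniquely the one of 64 3-step routes that fits.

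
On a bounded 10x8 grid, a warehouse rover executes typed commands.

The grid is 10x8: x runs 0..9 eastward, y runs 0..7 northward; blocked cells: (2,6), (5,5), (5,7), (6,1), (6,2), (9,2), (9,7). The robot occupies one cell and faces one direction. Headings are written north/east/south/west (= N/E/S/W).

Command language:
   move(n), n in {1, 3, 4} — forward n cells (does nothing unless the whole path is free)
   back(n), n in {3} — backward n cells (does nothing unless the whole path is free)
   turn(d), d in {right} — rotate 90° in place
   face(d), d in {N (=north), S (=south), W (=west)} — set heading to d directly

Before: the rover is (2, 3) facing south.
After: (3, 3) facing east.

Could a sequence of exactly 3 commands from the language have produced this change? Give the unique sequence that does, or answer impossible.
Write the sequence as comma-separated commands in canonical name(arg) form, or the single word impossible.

face(N), turn(right), move(1)

key: position moved to (3,3) AND the heading swung to E — translation plus rotation needed
initial: (2, 3) facing south
step 1 (face(N)): (2, 3) facing north
step 2 (turn(right)): (2, 3) facing east
step 3 (move(1)): (3, 3) facing east
all 512 alternatives checked — unique.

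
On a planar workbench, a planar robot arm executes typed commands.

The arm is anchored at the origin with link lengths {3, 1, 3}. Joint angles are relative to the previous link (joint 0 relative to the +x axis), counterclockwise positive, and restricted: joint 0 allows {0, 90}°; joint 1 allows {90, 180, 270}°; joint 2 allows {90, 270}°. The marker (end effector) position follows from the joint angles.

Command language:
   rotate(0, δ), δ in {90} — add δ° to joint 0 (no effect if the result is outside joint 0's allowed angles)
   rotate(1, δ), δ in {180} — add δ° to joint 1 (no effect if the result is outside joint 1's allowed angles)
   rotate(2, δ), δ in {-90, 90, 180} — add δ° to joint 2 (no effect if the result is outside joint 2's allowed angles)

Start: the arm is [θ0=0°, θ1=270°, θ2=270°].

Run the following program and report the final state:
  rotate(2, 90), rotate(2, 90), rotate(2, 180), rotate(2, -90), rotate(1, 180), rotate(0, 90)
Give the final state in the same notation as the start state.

t0: [θ0=0°, θ1=270°, θ2=270°]
step 1 (rotate(2, 90)): [θ0=0°, θ1=270°, θ2=270°]
step 2 (rotate(2, 90)): [θ0=0°, θ1=270°, θ2=270°]
step 3 (rotate(2, 180)): [θ0=0°, θ1=270°, θ2=90°]
step 4 (rotate(2, -90)): [θ0=0°, θ1=270°, θ2=90°]
step 5 (rotate(1, 180)): [θ0=0°, θ1=90°, θ2=90°]
step 6 (rotate(0, 90)): [θ0=90°, θ1=90°, θ2=90°]

[θ0=90°, θ1=90°, θ2=90°]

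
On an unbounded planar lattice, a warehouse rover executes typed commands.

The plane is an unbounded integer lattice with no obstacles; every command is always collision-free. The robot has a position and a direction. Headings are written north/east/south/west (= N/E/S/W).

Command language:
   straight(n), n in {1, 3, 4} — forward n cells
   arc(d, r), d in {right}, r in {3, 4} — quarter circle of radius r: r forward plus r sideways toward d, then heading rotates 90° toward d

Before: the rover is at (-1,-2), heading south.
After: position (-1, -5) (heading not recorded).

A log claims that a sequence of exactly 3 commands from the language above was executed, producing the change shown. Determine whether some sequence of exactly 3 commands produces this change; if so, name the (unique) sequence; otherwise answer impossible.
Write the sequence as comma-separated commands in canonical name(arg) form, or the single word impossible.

straight(1), straight(1), straight(1)

initial: at (-1,-2), heading south
[1] after straight(1): at (-1,-3), heading south
[2] after straight(1): at (-1,-4), heading south
[3] after straight(1): at (-1,-5), heading south
no rival 3-sequence matches.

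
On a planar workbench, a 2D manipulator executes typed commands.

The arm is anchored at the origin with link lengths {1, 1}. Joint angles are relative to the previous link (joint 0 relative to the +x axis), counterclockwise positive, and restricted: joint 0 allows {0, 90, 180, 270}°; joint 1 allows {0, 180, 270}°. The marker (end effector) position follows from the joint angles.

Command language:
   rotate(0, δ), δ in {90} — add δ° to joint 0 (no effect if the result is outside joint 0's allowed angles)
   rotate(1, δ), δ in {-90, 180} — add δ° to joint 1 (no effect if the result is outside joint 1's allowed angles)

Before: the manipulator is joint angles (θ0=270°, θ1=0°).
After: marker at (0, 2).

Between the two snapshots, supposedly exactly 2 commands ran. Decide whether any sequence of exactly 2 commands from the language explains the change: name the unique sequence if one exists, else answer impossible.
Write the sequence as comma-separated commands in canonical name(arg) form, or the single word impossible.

from: joint angles (θ0=270°, θ1=0°)
[1] after rotate(0, 90): joint angles (θ0=0°, θ1=0°)
[2] after rotate(0, 90): joint angles (θ0=90°, θ1=0°)
no rival 2-sequence matches.

rotate(0, 90), rotate(0, 90)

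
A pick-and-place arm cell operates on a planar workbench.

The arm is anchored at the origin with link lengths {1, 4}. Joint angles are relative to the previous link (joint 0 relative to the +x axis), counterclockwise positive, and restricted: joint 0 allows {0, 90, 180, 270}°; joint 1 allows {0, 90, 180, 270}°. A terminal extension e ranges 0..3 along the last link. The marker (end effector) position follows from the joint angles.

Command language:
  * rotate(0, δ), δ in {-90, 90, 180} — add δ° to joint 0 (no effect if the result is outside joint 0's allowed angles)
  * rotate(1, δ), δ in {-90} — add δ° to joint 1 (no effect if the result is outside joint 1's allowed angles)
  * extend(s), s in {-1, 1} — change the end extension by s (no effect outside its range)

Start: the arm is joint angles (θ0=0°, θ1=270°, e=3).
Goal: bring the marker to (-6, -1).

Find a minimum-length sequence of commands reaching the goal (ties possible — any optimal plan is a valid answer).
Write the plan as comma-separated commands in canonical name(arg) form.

start: joint angles (θ0=0°, θ1=270°, e=3)
t=1 rotate(0, -90) ⇒ joint angles (θ0=270°, θ1=270°, e=3)
t=2 extend(-1) ⇒ joint angles (θ0=270°, θ1=270°, e=2)
shorter routes all fall short; 2 is best.

rotate(0, -90), extend(-1)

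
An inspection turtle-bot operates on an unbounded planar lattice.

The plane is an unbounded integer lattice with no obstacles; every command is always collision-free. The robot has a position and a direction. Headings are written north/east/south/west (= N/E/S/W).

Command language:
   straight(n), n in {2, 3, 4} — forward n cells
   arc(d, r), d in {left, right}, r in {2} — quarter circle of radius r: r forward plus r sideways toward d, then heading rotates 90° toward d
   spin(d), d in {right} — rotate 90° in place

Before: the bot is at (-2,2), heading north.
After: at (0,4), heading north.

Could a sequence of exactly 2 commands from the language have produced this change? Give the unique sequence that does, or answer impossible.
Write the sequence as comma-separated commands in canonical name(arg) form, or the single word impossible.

key: running arc(left, 2) before spin(right) would end elsewhere — order is forced
begin: at (-2,2), heading north
t=1 spin(right) ⇒ at (-2,2), heading east
t=2 arc(left, 2) ⇒ at (0,4), heading north
no rival 2-sequence matches.

spin(right), arc(left, 2)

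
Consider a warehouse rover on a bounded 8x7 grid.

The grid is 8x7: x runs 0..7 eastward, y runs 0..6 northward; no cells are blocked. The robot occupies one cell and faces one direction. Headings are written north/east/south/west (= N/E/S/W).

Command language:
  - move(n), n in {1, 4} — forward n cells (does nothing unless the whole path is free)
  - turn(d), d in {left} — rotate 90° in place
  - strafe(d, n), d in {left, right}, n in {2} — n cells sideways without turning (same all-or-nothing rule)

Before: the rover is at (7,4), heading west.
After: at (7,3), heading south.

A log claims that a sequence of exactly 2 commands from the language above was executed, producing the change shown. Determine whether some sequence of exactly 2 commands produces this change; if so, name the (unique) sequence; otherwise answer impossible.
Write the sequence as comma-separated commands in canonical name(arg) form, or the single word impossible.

turn(left), move(1)

key: cell and facing (now S) both changed — the 2 commands mix motion and turning
t0: at (7,4), heading west
1. turn(left) → at (7,4), heading south
2. move(1) → at (7,3), heading south
no other 2-command option fits: unique.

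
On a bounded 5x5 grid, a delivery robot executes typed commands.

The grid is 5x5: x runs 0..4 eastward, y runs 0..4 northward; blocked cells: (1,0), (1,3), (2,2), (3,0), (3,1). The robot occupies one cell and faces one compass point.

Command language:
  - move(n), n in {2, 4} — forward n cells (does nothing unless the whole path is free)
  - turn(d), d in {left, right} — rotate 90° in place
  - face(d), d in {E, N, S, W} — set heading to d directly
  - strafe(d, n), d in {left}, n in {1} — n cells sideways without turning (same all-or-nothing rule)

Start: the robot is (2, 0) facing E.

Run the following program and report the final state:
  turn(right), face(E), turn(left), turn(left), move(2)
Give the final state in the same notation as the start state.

(2, 0) facing W

from: (2, 0) facing E
1. turn(right) → (2, 0) facing S
2. face(E) → (2, 0) facing E
3. turn(left) → (2, 0) facing N
4. turn(left) → (2, 0) facing W
5. move(2) → (2, 0) facing W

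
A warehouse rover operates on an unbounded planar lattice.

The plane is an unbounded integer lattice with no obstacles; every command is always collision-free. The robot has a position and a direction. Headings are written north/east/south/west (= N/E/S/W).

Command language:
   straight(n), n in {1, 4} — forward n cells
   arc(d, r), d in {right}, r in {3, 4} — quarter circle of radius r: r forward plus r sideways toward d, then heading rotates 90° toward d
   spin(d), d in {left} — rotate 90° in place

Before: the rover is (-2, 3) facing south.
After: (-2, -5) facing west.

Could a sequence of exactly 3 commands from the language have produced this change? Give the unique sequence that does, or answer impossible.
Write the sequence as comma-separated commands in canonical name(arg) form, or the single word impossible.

key: position moved to (-2,-5) AND the heading swung to W — translation plus rotation needed
t0: (-2, 3) facing south
[1] after spin(left): (-2, 3) facing east
[2] after arc(right, 4): (2, -1) facing south
[3] after arc(right, 4): (-2, -5) facing west
all 125 alternatives checked — unique.

spin(left), arc(right, 4), arc(right, 4)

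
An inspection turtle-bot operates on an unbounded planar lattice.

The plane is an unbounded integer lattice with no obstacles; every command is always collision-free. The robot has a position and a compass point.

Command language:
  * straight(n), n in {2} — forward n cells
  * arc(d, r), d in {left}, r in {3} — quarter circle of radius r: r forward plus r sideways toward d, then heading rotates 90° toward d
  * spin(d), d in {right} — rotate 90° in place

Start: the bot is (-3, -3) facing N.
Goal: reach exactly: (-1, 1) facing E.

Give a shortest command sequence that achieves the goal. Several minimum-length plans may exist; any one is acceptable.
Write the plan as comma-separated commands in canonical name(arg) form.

straight(2), straight(2), spin(right), straight(2)

initial: (-3, -3) facing N
step 1 (straight(2)): (-3, -1) facing N
step 2 (straight(2)): (-3, 1) facing N
step 3 (spin(right)): (-3, 1) facing E
step 4 (straight(2)): (-1, 1) facing E
nothing shorter than 4 reaches the goal.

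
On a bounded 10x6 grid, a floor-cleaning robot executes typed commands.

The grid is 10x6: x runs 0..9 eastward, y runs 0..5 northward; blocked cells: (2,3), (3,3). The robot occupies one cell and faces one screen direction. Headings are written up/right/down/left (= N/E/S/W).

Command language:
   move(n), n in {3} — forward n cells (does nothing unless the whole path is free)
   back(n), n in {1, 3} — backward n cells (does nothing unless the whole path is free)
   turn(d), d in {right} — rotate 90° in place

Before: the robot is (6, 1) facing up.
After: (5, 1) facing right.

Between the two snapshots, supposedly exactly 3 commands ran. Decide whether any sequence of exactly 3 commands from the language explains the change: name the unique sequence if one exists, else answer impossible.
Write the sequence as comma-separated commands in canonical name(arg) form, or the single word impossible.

back(3), turn(right), back(1)

key: cell and facing (now E) both changed — the 3 commands mix motion and turning
initial: (6, 1) facing up
step 1 (back(3)): (6, 1) facing up
step 2 (turn(right)): (6, 1) facing right
step 3 (back(1)): (5, 1) facing right
uniquely the one of 64 3-step routes that fits.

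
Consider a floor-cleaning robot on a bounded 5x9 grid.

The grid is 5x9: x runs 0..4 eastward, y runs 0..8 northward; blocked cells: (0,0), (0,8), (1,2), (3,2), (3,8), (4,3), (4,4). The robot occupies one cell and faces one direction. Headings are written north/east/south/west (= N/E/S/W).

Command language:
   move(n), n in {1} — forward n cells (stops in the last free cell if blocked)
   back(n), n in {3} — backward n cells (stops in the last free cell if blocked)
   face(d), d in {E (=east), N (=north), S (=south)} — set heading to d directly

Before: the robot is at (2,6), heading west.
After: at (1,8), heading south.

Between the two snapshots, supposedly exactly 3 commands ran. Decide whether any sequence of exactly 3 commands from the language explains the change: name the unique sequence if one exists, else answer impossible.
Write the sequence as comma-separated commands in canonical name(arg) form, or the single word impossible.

key: running back(3) before move(1) would end elsewhere — order is forced
initial: at (2,6), heading west
[1] after move(1): at (1,6), heading west
[2] after face(S): at (1,6), heading south
[3] after back(3): at (1,8), heading south
no other 3-command option fits: unique.

move(1), face(S), back(3)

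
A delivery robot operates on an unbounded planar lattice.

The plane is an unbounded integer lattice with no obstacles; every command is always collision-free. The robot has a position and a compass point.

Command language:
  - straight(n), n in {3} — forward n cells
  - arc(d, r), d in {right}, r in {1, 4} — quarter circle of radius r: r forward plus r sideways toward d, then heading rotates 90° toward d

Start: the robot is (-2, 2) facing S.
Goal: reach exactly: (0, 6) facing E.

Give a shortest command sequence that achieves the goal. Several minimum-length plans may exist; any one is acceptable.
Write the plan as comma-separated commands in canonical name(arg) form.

start: (-2, 2) facing S
1. arc(right, 1) → (-3, 1) facing W
2. arc(right, 1) → (-4, 2) facing N
3. arc(right, 4) → (0, 6) facing E
nothing shorter than 3 reaches the goal.

arc(right, 1), arc(right, 1), arc(right, 4)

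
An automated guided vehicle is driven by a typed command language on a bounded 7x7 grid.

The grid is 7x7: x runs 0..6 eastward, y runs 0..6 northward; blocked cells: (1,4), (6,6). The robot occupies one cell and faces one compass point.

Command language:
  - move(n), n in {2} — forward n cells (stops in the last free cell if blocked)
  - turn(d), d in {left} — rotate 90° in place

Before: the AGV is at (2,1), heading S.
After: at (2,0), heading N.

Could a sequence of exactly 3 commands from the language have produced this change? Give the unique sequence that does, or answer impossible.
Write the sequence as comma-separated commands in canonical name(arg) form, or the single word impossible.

move(2), turn(left), turn(left)

key: move(2) runs into the grid edge before its full distance
begin: at (2,1), heading S
1. move(2) → at (2,0), heading S
2. turn(left) → at (2,0), heading E
3. turn(left) → at (2,0), heading N
all 8 alternatives checked — unique.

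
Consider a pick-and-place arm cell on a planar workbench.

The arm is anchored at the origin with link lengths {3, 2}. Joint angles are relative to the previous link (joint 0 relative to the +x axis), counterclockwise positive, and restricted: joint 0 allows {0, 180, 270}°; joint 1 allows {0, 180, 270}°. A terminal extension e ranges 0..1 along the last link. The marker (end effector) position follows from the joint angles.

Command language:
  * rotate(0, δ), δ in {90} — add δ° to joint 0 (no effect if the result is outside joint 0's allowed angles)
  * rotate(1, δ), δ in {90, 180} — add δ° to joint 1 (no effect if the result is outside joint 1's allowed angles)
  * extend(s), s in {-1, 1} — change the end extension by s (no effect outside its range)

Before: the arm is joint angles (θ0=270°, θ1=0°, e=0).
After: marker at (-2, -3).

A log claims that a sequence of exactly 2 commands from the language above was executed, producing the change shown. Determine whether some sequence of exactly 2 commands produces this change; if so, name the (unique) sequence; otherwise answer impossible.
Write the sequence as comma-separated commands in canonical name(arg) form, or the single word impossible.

rotate(1, 180), rotate(1, 90)

key: order matters: swapping rotate(1, 180) and rotate(1, 90) lands elsewhere
from: joint angles (θ0=270°, θ1=0°, e=0)
[1] after rotate(1, 180): joint angles (θ0=270°, θ1=180°, e=0)
[2] after rotate(1, 90): joint angles (θ0=270°, θ1=270°, e=0)
no rival 2-sequence matches.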